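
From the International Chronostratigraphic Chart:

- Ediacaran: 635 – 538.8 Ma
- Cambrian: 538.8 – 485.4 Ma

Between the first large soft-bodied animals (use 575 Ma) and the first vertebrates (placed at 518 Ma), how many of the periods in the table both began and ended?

Checking each listed span, none has both start < 575 Ma and end > 518 Ma — every period straddles one of the two dates or lies outside them — so the count is 0.

0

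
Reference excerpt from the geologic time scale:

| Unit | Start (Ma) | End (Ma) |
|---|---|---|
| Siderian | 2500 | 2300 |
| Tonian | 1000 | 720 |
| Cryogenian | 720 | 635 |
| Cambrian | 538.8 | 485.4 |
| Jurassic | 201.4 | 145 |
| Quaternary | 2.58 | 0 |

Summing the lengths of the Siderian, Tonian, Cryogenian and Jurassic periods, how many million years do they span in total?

Each duration: Siderian = 200; Tonian = 280; Cryogenian = 85; Jurassic = 56.4.
Sum: 200 + 280 + 85 + 56.4 = 621.4 Myr.

621.4 million years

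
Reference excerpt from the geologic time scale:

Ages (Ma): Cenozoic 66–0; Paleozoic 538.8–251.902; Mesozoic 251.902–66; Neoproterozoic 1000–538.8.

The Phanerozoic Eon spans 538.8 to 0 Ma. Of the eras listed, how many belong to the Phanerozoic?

3

Eras inside 538.8–0 Ma: Paleozoic, Mesozoic, Cenozoic — 3 in total.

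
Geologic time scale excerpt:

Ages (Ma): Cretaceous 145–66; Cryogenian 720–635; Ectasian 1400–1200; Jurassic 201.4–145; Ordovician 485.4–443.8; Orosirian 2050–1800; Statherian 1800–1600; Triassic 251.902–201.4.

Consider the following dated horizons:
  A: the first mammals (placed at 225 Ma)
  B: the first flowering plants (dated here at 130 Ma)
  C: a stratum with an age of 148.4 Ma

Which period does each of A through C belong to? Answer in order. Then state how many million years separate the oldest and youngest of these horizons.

A — Triassic; B — Cretaceous; C — Jurassic; span 95 million years

Match each age against the start–end ranges in the excerpt: A = 225 Ma → Triassic (251.902–201.4); B = 130 Ma → Cretaceous (145–66); C = 148.4 Ma → Jurassic (201.4–145).
The largest age is 225 Ma and the smallest is 130 Ma; their difference is 95 Myr.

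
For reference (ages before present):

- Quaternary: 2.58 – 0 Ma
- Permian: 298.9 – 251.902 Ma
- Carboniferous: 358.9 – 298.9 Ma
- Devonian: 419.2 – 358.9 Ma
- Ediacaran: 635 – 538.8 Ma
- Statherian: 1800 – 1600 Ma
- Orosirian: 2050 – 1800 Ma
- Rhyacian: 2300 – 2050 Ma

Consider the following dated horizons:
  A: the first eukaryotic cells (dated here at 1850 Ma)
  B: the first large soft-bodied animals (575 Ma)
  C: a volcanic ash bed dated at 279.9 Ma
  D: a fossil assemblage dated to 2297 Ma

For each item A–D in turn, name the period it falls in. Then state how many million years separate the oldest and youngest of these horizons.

A — Orosirian; B — Ediacaran; C — Permian; D — Rhyacian; span 2017.1 million years

A: 1850 Ma lies in 2050–1800 Ma, so Orosirian.
B: 575 Ma lies in 635–538.8 Ma, so Ediacaran.
C: 279.9 Ma lies in 298.9–251.902 Ma, so Permian.
D: 2297 Ma lies in 2300–2050 Ma, so Rhyacian.
Oldest = 2297 Ma, youngest = 279.9 Ma → span 2017.1 Myr.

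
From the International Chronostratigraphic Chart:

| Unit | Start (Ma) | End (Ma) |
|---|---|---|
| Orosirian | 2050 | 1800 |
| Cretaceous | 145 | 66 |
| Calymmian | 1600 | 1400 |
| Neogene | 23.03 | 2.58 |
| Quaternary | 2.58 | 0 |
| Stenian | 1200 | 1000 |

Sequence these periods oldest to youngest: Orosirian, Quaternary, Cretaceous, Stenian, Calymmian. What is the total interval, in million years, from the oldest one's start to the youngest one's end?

Orosirian → Calymmian → Stenian → Cretaceous → Quaternary; total span 2050 Myr

Start ages (Ma): Orosirian 2050, Calymmian 1600, Stenian 1200, Cretaceous 145, Quaternary 2.58.
Ordered oldest to youngest: Orosirian, Calymmian, Stenian, Cretaceous, Quaternary.
Span = 2050 − 0 = 2050 Myr.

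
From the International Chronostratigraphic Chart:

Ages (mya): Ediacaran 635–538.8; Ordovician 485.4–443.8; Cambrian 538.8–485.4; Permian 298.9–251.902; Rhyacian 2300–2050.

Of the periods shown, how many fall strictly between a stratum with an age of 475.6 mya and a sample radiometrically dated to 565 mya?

The older date is 565 Ma and the younger is 475.6 Ma.
Periods with start < 565 and end > 475.6 Ma: Cambrian (538.8–485.4).
That is 1 complete period.

1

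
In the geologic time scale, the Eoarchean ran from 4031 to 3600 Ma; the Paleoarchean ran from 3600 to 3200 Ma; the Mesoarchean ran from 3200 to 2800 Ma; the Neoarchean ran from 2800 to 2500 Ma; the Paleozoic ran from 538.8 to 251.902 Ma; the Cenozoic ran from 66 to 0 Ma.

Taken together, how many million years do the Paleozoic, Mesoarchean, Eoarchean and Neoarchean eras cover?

1417.898 million years

Duration is start − end for each: (538.8 − 251.902) + (3200 − 2800) + (4031 − 3600) + (2800 − 2500).
That is 286.898 + 400 + 431 + 300, which totals 1417.898 million years.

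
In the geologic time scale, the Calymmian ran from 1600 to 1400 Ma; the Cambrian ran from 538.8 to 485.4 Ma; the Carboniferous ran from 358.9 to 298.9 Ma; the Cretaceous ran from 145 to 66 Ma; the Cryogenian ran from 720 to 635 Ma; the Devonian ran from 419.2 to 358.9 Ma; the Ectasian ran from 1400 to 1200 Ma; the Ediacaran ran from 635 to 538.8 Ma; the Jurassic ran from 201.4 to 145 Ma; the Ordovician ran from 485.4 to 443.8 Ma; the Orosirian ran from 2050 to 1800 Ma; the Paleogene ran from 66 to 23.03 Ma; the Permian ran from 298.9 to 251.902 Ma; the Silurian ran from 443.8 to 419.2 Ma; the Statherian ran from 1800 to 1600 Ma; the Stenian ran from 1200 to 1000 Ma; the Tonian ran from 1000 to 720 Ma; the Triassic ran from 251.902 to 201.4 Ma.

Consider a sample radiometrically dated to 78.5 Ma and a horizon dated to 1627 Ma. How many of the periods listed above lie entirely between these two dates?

The older date is 1627 Ma and the younger is 78.5 Ma.
Periods with start < 1627 and end > 78.5 Ma: Calymmian (1600–1400), Ectasian (1400–1200), Stenian (1200–1000), Tonian (1000–720), Cryogenian (720–635), Ediacaran (635–538.8), Cambrian (538.8–485.4), Ordovician (485.4–443.8), Silurian (443.8–419.2), Devonian (419.2–358.9), Carboniferous (358.9–298.9), Permian (298.9–251.902), Triassic (251.902–201.4), Jurassic (201.4–145).
That is 14 complete periods.

14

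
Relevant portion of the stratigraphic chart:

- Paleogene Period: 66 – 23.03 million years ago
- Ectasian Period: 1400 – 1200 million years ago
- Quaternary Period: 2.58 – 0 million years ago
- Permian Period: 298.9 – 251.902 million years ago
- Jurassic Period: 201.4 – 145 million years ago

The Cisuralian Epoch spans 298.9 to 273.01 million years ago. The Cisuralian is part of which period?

The Cisuralian (298.9–273.01 Ma) lies entirely within 298.9–251.902 Ma, the Permian Period.

Permian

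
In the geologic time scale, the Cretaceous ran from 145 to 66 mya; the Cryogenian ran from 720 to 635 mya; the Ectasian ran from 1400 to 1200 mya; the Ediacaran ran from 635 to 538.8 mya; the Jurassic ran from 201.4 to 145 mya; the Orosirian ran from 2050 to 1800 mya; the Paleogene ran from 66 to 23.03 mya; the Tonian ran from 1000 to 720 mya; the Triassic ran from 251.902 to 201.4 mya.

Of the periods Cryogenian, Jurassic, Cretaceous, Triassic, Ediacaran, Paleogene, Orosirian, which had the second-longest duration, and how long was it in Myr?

Ediacaran, 96.2 million years

Durations: Cryogenian 85; Jurassic 56.4; Cretaceous 79; Triassic 50.502; Ediacaran 96.2; Paleogene 42.97; Orosirian 250 Myr.
Sorted longest-first: Orosirian (250), Ediacaran (96.2), Cryogenian (85), Cretaceous (79), Jurassic (56.4), Triassic (50.502), Paleogene (42.97).
The second longest is Ediacaran at 96.2 Myr.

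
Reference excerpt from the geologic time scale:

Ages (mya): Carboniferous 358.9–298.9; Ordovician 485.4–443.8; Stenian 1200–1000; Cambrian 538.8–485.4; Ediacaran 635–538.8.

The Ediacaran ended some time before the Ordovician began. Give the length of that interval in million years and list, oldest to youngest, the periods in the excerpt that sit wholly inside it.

End of Ediacaran = 538.8 Ma; start of Ordovician = 485.4 Ma.
Gap = 538.8 − 485.4 = 53.4 Myr.
Periods wholly inside 538.8–485.4 Ma: Cambrian (538.8–485.4).

53.4 million years; Cambrian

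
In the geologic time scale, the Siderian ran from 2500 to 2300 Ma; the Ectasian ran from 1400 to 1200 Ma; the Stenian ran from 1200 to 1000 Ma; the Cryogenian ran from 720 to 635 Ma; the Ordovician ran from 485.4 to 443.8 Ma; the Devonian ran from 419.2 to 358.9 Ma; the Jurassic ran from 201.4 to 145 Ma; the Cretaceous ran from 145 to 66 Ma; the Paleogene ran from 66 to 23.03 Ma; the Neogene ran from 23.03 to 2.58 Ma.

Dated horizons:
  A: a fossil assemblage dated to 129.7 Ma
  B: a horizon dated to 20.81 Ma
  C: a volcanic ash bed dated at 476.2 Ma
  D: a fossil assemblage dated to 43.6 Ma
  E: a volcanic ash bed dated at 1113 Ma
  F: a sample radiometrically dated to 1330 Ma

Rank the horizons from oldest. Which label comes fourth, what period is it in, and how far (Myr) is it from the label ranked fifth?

A, in the Cretaceous; 86.1 million years to D

Sorted oldest-first by Ma: F (1330), E (1113), C (476.2), A (129.7), D (43.6), B (20.81).
The fourth oldest is A at 129.7 Ma, which lies in 145–66 Ma: the Cretaceous.
The fifth oldest is D at 43.6 Ma; separation = |129.7 − 43.6| = 86.1 Myr.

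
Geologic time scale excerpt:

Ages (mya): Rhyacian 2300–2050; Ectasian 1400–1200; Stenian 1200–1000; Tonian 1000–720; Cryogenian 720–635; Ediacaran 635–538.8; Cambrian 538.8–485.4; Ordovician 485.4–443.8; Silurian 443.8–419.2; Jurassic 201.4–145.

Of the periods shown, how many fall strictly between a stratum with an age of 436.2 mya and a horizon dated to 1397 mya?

6

The older date is 1397 Ma and the younger is 436.2 Ma.
Periods with start < 1397 and end > 436.2 Ma: Stenian (1200–1000), Tonian (1000–720), Cryogenian (720–635), Ediacaran (635–538.8), Cambrian (538.8–485.4), Ordovician (485.4–443.8).
That is 6 complete periods.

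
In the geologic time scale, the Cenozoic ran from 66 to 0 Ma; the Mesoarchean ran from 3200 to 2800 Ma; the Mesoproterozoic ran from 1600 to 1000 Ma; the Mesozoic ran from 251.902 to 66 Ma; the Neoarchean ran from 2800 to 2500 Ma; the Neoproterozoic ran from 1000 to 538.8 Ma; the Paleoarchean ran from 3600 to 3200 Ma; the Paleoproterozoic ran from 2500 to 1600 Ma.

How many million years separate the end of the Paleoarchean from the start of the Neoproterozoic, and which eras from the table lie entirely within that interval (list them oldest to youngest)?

2200 million years; Mesoarchean, Neoarchean, Paleoproterozoic, Mesoproterozoic

End of Paleoarchean = 3200 Ma; start of Neoproterozoic = 1000 Ma.
Gap = 3200 − 1000 = 2200 Myr.
Eras wholly inside 3200–1000 Ma: Mesoarchean (3200–2800), Neoarchean (2800–2500), Paleoproterozoic (2500–1600), Mesoproterozoic (1600–1000).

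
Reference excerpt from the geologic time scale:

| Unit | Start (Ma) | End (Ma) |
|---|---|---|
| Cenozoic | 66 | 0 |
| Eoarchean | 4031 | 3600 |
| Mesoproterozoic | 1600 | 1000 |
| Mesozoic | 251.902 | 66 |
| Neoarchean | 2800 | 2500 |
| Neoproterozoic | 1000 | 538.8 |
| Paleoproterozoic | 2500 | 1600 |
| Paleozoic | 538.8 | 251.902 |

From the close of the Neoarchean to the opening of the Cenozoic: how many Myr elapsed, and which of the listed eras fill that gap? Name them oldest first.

End of Neoarchean = 2500 Ma; start of Cenozoic = 66 Ma.
Gap = 2500 − 66 = 2434 Myr.
Eras wholly inside 2500–66 Ma: Paleoproterozoic (2500–1600), Mesoproterozoic (1600–1000), Neoproterozoic (1000–538.8), Paleozoic (538.8–251.902), Mesozoic (251.902–66).

2434 million years; Paleoproterozoic, Mesoproterozoic, Neoproterozoic, Paleozoic, Mesozoic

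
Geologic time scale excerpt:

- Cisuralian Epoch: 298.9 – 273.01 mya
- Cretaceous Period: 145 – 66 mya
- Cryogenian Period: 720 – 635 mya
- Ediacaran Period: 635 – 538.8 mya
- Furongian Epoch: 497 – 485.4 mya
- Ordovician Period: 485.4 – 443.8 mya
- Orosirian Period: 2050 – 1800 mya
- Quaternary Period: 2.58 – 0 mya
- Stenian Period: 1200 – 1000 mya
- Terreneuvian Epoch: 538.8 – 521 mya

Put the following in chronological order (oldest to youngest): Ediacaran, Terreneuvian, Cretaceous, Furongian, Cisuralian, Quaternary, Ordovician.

The oldest of these is Ediacaran (starts 635 Ma) and the youngest is Quaternary (ends 0 Ma).
In between, by decreasing start age: Terreneuvian (538.8), Furongian (497), Ordovician (485.4), Cisuralian (298.9), Cretaceous (145).

Ediacaran → Terreneuvian → Furongian → Ordovician → Cisuralian → Cretaceous → Quaternary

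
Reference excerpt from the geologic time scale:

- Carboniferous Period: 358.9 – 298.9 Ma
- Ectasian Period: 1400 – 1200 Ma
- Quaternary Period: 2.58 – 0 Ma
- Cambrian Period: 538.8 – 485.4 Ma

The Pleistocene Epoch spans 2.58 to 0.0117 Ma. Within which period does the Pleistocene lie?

The Pleistocene (2.58–0.0117 Ma) lies entirely within 2.58–0 Ma, the Quaternary Period.

Quaternary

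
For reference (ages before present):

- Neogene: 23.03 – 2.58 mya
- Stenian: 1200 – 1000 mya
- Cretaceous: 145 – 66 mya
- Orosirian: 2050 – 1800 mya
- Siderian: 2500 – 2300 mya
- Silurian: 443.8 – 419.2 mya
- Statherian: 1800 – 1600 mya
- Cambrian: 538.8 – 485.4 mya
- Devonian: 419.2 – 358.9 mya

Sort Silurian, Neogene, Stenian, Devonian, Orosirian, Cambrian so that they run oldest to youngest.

Orosirian, Stenian, Cambrian, Silurian, Devonian, Neogene

The oldest of these is Orosirian (starts 2050 Ma) and the youngest is Neogene (ends 2.58 Ma).
In between, by decreasing start age: Stenian (1200), Cambrian (538.8), Silurian (443.8), Devonian (419.2).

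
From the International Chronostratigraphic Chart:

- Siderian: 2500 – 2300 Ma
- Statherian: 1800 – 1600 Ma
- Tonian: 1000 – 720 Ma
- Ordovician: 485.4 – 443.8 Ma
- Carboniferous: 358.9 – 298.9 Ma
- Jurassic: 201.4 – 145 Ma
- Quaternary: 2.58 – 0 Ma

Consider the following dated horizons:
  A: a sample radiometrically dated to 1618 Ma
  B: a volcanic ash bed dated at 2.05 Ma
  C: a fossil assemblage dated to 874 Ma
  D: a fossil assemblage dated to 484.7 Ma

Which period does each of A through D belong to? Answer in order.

A — Statherian; B — Quaternary; C — Tonian; D — Ordovician

A: 1618 Ma lies in 1800–1600 Ma, so Statherian.
B: 2.05 Ma lies in 2.58–0 Ma, so Quaternary.
C: 874 Ma lies in 1000–720 Ma, so Tonian.
D: 484.7 Ma lies in 485.4–443.8 Ma, so Ordovician.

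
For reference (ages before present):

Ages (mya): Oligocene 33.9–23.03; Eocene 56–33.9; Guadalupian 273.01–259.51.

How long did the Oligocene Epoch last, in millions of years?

10.87 million years

33.9 − 23.03 = 10.87 million years.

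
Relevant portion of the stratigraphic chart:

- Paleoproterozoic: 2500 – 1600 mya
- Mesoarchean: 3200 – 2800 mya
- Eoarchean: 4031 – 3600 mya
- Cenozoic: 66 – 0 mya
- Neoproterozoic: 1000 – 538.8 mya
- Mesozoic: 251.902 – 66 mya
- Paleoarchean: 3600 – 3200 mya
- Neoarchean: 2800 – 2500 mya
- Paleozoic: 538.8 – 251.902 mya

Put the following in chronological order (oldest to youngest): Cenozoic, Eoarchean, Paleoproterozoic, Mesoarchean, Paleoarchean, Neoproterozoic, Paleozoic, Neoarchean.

Read off each span (Ma): Cenozoic 66–0; Eoarchean 4031–3600; Paleoproterozoic 2500–1600; Mesoarchean 3200–2800; Paleoarchean 3600–3200; Neoproterozoic 1000–538.8; Paleozoic 538.8–251.902; Neoarchean 2800–2500.
Larger Ma is older, so oldest→youngest is Eoarchean, Paleoarchean, Mesoarchean, Neoarchean, Paleoproterozoic, Neoproterozoic, Paleozoic, Cenozoic.

Eoarchean, Paleoarchean, Mesoarchean, Neoarchean, Paleoproterozoic, Neoproterozoic, Paleozoic, Cenozoic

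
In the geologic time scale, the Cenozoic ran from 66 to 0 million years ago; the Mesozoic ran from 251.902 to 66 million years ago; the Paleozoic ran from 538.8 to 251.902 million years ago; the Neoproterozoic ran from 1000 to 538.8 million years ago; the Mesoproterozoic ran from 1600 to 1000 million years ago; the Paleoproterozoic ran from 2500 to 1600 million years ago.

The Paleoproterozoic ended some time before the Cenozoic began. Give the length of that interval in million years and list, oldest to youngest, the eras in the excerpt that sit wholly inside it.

1534 million years; Mesoproterozoic, Neoproterozoic, Paleozoic, Mesozoic

End of Paleoproterozoic = 1600 Ma; start of Cenozoic = 66 Ma.
Gap = 1600 − 66 = 1534 Myr.
Eras wholly inside 1600–66 Ma: Mesoproterozoic (1600–1000), Neoproterozoic (1000–538.8), Paleozoic (538.8–251.902), Mesozoic (251.902–66).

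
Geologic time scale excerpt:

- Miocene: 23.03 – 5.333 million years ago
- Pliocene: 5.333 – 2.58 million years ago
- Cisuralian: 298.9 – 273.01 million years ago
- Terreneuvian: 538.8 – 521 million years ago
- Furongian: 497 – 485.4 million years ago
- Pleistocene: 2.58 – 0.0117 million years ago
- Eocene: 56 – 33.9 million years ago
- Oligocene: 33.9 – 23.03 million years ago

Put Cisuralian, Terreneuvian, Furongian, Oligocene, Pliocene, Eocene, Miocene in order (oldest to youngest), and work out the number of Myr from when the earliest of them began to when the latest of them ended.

From the excerpt: Cisuralian 298.9–273.01; Terreneuvian 538.8–521; Furongian 497–485.4; Oligocene 33.9–23.03; Pliocene 5.333–2.58; Eocene 56–33.9; Miocene 23.03–5.333 (Ma).
Larger Ma is earlier, so the oldest is Terreneuvian and the youngest is Pliocene; oldest to youngest: Terreneuvian, Furongian, Cisuralian, Eocene, Oligocene, Miocene, Pliocene.
Oldest start 538.8 minus youngest end 2.58 gives 536.22 Myr overall.

Terreneuvian, Furongian, Cisuralian, Eocene, Oligocene, Miocene, Pliocene; total span 536.22 Myr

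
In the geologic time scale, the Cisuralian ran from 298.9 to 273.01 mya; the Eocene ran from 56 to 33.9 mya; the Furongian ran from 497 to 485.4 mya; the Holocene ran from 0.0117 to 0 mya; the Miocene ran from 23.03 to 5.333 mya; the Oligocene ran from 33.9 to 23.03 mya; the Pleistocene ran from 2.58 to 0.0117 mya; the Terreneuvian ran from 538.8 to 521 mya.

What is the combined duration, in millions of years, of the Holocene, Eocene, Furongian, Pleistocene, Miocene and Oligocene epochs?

64.847 million years

Duration is start − end for each: (0.0117 − 0) + (56 − 33.9) + (497 − 485.4) + (2.58 − 0.0117) + (23.03 − 5.333) + (33.9 − 23.03).
That is 0.0117 + 22.1 + 11.6 + 2.5683 + 17.697 + 10.87, which totals 64.847 million years.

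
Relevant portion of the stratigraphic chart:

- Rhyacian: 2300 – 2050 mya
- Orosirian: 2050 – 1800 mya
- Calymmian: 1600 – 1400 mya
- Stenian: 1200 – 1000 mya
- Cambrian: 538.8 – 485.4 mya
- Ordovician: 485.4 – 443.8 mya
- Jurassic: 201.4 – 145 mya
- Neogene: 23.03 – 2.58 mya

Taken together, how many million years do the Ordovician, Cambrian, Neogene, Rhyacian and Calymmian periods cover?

Duration is start − end for each: (485.4 − 443.8) + (538.8 − 485.4) + (23.03 − 2.58) + (2300 − 2050) + (1600 − 1400).
That is 41.6 + 53.4 + 20.45 + 250 + 200, which totals 565.45 million years.

565.45 million years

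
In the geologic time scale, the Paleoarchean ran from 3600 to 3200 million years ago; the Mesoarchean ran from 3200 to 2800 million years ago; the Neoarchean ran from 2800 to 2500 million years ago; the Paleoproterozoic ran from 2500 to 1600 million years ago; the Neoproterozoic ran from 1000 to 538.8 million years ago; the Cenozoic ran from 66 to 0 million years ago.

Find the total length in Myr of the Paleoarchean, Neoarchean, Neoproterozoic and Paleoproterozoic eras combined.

2061.2 million years

Duration is start − end for each: (3600 − 3200) + (2800 − 2500) + (1000 − 538.8) + (2500 − 1600).
That is 400 + 300 + 461.2 + 900, which totals 2061.2 million years.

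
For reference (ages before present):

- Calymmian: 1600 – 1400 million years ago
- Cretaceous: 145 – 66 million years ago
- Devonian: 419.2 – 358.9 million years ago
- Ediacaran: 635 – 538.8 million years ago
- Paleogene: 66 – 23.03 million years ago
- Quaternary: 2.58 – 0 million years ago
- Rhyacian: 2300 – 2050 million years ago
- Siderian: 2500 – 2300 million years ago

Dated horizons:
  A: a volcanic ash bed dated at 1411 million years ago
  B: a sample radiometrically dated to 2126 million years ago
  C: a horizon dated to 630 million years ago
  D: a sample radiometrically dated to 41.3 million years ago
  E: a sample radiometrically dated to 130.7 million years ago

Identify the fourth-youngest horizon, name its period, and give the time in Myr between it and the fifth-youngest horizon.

Sorted youngest-first by Ma: D (41.3), E (130.7), C (630), A (1411), B (2126).
The fourth youngest is A at 1411 Ma, which lies in 1600–1400 Ma: the Calymmian.
The fifth youngest is B at 2126 Ma; separation = |1411 − 2126| = 715 Myr.

A, in the Calymmian; 715 million years to B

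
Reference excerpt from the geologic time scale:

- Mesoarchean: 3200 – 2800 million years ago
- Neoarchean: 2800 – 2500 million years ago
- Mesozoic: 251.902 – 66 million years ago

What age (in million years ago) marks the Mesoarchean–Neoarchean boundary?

2800 million years ago

The Mesoarchean ends and the Neoarchean begins at 2800 million years ago.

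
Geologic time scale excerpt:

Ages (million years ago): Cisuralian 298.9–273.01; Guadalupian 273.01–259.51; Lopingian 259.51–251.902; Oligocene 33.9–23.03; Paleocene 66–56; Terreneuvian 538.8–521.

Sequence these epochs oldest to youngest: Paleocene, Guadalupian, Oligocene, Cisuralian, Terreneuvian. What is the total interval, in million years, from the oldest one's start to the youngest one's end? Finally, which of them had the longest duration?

Terreneuvian, Cisuralian, Guadalupian, Paleocene, Oligocene; total span 515.77 Myr; longest is Cisuralian

Start ages (Ma): Terreneuvian 538.8, Cisuralian 298.9, Guadalupian 273.01, Paleocene 66, Oligocene 33.9.
Ordered oldest to youngest: Terreneuvian, Cisuralian, Guadalupian, Paleocene, Oligocene.
Span = 538.8 − 23.03 = 515.77 Myr.
Durations: Guadalupian 13.5, Terreneuvian 17.8, Cisuralian 25.89, Paleocene 10, Oligocene 10.87 → longest is Cisuralian (25.89 Myr).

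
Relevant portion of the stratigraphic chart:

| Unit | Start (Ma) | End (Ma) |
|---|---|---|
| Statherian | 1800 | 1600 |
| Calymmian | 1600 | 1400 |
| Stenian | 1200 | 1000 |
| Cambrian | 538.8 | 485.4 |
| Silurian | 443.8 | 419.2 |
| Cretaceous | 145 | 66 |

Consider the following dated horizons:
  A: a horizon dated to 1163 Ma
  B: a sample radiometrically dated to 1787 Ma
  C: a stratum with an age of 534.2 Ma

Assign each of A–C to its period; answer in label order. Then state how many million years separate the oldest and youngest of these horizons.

A: 1163 Ma lies in 1200–1000 Ma, so Stenian.
B: 1787 Ma lies in 1800–1600 Ma, so Statherian.
C: 534.2 Ma lies in 538.8–485.4 Ma, so Cambrian.
Oldest = 1787 Ma, youngest = 534.2 Ma → span 1252.8 Myr.

A — Stenian; B — Statherian; C — Cambrian; span 1252.8 million years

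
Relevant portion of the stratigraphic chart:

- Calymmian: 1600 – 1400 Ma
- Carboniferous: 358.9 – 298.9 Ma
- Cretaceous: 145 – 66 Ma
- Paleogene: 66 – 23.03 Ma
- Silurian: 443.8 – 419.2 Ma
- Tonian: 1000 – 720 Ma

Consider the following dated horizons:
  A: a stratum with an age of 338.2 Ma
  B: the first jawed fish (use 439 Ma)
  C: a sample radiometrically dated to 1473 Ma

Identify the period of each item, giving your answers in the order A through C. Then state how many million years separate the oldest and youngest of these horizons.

A — Carboniferous; B — Silurian; C — Calymmian; span 1134.8 million years

A: 338.2 Ma lies in 358.9–298.9 Ma, so Carboniferous.
B: 439 Ma lies in 443.8–419.2 Ma, so Silurian.
C: 1473 Ma lies in 1600–1400 Ma, so Calymmian.
Oldest = 1473 Ma, youngest = 338.2 Ma → span 1134.8 Myr.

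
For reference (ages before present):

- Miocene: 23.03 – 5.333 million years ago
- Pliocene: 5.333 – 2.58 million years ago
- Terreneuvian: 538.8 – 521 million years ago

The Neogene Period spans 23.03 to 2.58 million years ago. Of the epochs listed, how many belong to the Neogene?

Epochs inside 23.03–2.58 Ma: Miocene, Pliocene — 2 in total.

2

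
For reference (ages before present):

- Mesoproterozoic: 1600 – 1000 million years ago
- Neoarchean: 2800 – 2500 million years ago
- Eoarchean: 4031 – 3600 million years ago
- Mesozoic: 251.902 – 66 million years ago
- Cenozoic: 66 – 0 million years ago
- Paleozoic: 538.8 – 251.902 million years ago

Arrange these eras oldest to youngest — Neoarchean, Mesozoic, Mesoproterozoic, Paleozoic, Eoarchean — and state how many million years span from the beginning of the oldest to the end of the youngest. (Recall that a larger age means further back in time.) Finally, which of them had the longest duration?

Start ages (Ma): Eoarchean 4031, Neoarchean 2800, Mesoproterozoic 1600, Paleozoic 538.8, Mesozoic 251.902.
Ordered oldest to youngest: Eoarchean, Neoarchean, Mesoproterozoic, Paleozoic, Mesozoic.
Span = 4031 − 66 = 3965 Myr.
Durations: Paleozoic 286.898, Mesozoic 185.902, Neoarchean 300, Mesoproterozoic 600, Eoarchean 431 → longest is Mesoproterozoic (600 Myr).

Eoarchean → Neoarchean → Mesoproterozoic → Paleozoic → Mesozoic; total span 3965 Myr; longest is Mesoproterozoic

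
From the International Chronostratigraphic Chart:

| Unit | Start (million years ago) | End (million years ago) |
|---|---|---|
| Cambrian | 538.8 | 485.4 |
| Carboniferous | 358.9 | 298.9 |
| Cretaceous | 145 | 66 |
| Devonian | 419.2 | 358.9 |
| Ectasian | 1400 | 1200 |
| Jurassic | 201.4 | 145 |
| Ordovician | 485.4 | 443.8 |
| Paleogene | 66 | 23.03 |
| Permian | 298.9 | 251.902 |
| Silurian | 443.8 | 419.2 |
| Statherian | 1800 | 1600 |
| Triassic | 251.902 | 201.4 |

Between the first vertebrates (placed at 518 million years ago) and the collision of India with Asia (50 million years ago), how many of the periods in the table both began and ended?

8

518 Ma sits inside the Cambrian (538.8–485.4) and 50 Ma inside the Paleogene (66–23.03); neither of those is wholly between the two dates.
The listed periods lying completely between them are Ordovician, Silurian, Devonian, Carboniferous, Permian, Triassic, Jurassic, Cretaceous — 8 in all.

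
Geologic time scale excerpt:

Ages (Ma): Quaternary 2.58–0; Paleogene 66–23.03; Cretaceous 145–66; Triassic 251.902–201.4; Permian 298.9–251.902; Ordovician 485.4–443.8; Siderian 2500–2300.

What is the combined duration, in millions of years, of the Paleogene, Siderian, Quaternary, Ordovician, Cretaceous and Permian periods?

413.148 million years

Duration is start − end for each: (66 − 23.03) + (2500 − 2300) + (2.58 − 0) + (485.4 − 443.8) + (145 − 66) + (298.9 − 251.902).
That is 42.97 + 200 + 2.58 + 41.6 + 79 + 46.998, which totals 413.148 million years.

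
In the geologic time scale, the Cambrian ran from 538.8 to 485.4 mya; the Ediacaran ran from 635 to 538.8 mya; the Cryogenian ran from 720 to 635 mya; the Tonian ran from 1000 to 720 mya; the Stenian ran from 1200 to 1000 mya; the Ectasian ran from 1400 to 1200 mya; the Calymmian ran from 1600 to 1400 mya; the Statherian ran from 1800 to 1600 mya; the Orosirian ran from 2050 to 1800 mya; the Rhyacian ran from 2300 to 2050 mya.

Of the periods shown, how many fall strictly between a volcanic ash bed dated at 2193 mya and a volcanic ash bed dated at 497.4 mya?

8

The older date is 2193 Ma and the younger is 497.4 Ma.
Periods with start < 2193 and end > 497.4 Ma: Orosirian (2050–1800), Statherian (1800–1600), Calymmian (1600–1400), Ectasian (1400–1200), Stenian (1200–1000), Tonian (1000–720), Cryogenian (720–635), Ediacaran (635–538.8).
That is 8 complete periods.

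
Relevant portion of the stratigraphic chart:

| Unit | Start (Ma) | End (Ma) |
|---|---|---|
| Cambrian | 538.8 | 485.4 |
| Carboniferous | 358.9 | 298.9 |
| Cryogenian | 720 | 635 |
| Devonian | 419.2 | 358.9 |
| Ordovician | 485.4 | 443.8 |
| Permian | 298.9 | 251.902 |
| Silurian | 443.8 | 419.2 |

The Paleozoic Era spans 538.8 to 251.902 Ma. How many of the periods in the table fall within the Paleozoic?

6

Periods inside 538.8–251.902 Ma: Cambrian, Ordovician, Silurian, Devonian, Carboniferous, Permian — 6 in total.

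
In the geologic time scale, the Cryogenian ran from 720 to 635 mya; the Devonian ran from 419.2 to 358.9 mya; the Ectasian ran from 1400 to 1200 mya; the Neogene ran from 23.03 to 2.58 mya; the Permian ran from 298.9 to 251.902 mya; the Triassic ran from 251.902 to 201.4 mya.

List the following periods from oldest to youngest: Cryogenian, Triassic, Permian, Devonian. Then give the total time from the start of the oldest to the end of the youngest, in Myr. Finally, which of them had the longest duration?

Cryogenian, Devonian, Permian, Triassic; total span 518.6 Myr; longest is Cryogenian

From the excerpt: Cryogenian 720–635; Triassic 251.902–201.4; Permian 298.9–251.902; Devonian 419.2–358.9 (Ma).
Larger Ma is earlier, so the oldest is Cryogenian and the youngest is Triassic; oldest to youngest: Cryogenian, Devonian, Permian, Triassic.
Oldest start 720 minus youngest end 201.4 gives 518.6 Myr overall.
Individual lengths (start − end): Cryogenian 85; Devonian 60.3; Triassic 50.502; Permian 46.998. The largest is Cryogenian at 85 Myr.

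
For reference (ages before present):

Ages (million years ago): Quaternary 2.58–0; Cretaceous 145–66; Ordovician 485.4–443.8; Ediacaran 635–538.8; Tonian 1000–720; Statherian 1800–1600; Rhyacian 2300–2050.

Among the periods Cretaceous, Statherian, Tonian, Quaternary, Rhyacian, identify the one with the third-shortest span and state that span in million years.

Statherian, 200 million years

Durations: Cretaceous 79; Statherian 200; Tonian 280; Quaternary 2.58; Rhyacian 250 Myr.
Sorted shortest-first: Quaternary (2.58), Cretaceous (79), Statherian (200), Rhyacian (250), Tonian (280).
The third shortest is Statherian at 200 Myr.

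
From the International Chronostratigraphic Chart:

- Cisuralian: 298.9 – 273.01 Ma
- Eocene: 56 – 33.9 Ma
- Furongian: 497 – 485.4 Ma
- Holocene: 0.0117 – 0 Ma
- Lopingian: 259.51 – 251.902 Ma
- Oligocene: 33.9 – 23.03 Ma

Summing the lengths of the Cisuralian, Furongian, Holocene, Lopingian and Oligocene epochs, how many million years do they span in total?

Each duration: Cisuralian = 25.89; Furongian = 11.6; Holocene = 0.0117; Lopingian = 7.608; Oligocene = 10.87.
Sum: 25.89 + 11.6 + 0.0117 + 7.608 + 10.87 = 55.9797 Myr.

55.9797 million years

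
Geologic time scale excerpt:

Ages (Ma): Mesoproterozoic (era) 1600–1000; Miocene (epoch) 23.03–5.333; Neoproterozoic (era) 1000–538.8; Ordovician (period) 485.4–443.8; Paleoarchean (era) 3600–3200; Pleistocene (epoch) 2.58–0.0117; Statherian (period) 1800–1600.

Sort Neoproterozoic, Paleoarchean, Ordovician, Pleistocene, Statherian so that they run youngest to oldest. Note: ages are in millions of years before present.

The oldest of these is Paleoarchean (starts 3600 Ma) and the youngest is Pleistocene (ends 0.0117 Ma).
In between, by decreasing start age: Statherian (1800), Neoproterozoic (1000), Ordovician (485.4).
Listing youngest first means reversing that sequence.

Pleistocene, Ordovician, Neoproterozoic, Statherian, Paleoarchean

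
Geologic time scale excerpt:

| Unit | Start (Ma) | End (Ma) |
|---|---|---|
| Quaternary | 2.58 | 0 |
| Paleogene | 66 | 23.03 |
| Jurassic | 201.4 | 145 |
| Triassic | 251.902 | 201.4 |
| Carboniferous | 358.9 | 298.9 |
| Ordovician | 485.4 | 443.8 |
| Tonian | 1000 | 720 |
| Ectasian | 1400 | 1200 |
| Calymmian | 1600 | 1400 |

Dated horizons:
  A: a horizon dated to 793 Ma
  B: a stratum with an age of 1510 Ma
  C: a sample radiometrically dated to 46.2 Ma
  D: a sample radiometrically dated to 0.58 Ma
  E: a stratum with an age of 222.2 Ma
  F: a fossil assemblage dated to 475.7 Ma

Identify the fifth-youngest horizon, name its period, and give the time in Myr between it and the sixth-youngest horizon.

A, in the Tonian; 717 million years to B

Smaller Ma means younger, so youngest first: D 0.58 < C 46.2 < E 222.2 < F 475.7 < A 793 < B 1510.
Counting 5 along gives A (793 Ma); the excerpt puts that inside the Tonian, 1000–720 Ma.
Next in line is B (1510 Ma), and 1510 − 793 = 717 Myr.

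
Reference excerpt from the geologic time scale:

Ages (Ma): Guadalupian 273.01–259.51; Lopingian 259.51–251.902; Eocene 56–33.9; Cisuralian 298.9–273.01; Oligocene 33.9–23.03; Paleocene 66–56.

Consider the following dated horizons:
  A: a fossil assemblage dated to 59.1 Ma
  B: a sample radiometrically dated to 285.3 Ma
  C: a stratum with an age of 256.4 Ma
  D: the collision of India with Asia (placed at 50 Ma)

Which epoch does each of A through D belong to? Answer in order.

A — Paleocene; B — Cisuralian; C — Lopingian; D — Eocene

A: 59.1 Ma lies in 66–56 Ma, so Paleocene.
B: 285.3 Ma lies in 298.9–273.01 Ma, so Cisuralian.
C: 256.4 Ma lies in 259.51–251.902 Ma, so Lopingian.
D: 50 Ma lies in 56–33.9 Ma, so Eocene.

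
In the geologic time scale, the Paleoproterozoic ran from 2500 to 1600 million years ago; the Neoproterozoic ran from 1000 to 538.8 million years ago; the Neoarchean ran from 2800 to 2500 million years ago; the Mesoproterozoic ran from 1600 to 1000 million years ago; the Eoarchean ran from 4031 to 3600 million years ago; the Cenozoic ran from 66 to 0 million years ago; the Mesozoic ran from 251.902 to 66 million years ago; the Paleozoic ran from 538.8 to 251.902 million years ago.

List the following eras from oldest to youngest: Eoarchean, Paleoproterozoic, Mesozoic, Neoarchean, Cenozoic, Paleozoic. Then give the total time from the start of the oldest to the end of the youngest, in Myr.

Eoarchean, Neoarchean, Paleoproterozoic, Paleozoic, Mesozoic, Cenozoic; total span 4031 Myr

From the excerpt: Eoarchean 4031–3600; Paleoproterozoic 2500–1600; Mesozoic 251.902–66; Neoarchean 2800–2500; Cenozoic 66–0; Paleozoic 538.8–251.902 (Ma).
Larger Ma is earlier, so the oldest is Eoarchean and the youngest is Cenozoic; oldest to youngest: Eoarchean, Neoarchean, Paleoproterozoic, Paleozoic, Mesozoic, Cenozoic.
Oldest start 4031 minus youngest end 0 gives 4031 Myr overall.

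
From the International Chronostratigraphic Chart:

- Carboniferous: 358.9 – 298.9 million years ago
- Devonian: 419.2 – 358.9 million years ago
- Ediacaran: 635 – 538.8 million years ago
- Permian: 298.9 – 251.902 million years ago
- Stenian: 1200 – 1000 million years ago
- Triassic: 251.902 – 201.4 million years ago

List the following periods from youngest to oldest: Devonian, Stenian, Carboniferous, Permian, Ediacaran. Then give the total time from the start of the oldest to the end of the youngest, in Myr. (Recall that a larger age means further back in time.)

From the excerpt: Devonian 419.2–358.9; Stenian 1200–1000; Carboniferous 358.9–298.9; Permian 298.9–251.902; Ediacaran 635–538.8 (Ma).
Larger Ma is earlier, so the oldest is Stenian and the youngest is Permian; youngest to oldest: Permian, Carboniferous, Devonian, Ediacaran, Stenian.
Oldest start 1200 minus youngest end 251.902 gives 948.098 Myr overall.

Permian, Carboniferous, Devonian, Ediacaran, Stenian; total span 948.098 Myr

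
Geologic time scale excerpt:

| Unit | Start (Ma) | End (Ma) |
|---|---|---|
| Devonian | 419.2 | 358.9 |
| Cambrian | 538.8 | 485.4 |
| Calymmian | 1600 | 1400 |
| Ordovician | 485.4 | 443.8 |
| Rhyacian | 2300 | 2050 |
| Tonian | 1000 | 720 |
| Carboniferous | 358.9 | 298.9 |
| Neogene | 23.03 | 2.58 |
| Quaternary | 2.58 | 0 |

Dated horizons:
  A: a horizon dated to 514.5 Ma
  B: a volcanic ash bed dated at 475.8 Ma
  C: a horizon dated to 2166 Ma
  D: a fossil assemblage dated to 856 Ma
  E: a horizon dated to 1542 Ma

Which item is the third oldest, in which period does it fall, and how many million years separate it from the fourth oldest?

Larger Ma means older, so oldest first: C 2166 > E 1542 > D 856 > A 514.5 > B 475.8.
Counting 3 along gives D (856 Ma); the excerpt puts that inside the Tonian, 1000–720 Ma.
Next in line is A (514.5 Ma), and 856 − 514.5 = 341.5 Myr.

D, in the Tonian; 341.5 million years to A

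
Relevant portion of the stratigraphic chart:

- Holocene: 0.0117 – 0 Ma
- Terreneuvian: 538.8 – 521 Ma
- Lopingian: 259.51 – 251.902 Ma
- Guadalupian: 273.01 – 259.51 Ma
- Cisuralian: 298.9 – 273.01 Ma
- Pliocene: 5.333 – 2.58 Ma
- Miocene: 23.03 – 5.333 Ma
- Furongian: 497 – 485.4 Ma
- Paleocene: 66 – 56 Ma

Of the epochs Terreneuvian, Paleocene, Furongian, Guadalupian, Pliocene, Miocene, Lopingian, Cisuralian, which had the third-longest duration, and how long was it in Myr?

Miocene, 17.697 million years

Start − end for each: Terreneuvian 538.8 − 521 = 17.8; Paleocene 66 − 56 = 10; Furongian 497 − 485.4 = 11.6; Guadalupian 273.01 − 259.51 = 13.5; Pliocene 5.333 − 2.58 = 2.753; Miocene 23.03 − 5.333 = 17.697; Lopingian 259.51 − 251.902 = 7.608; Cisuralian 298.9 − 273.01 = 25.89.
Ranking these from longest: Cisuralian > Terreneuvian > Miocene > Guadalupian > Furongian > Paleocene > Lopingian > Pliocene.
Position 3 in that ranking is Miocene, which lasted 17.697 Myr.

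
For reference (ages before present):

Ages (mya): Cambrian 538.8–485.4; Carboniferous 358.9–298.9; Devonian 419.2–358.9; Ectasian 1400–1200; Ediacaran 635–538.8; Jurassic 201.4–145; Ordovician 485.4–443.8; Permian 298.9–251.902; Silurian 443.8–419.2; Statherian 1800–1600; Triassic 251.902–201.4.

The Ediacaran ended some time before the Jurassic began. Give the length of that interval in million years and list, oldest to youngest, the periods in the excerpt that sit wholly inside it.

The Ediacaran closes at 538.8 Ma and the Jurassic opens at 201.4 Ma, so the interval is 538.8 − 201.4 = 337.4 Myr.
A period fits inside if it starts at or after 538.8 Ma and ends at or before 201.4 Ma; oldest first that gives Cambrian, Ordovician, Silurian, Devonian, Carboniferous, Permian, Triassic.

337.4 million years; Cambrian, Ordovician, Silurian, Devonian, Carboniferous, Permian, Triassic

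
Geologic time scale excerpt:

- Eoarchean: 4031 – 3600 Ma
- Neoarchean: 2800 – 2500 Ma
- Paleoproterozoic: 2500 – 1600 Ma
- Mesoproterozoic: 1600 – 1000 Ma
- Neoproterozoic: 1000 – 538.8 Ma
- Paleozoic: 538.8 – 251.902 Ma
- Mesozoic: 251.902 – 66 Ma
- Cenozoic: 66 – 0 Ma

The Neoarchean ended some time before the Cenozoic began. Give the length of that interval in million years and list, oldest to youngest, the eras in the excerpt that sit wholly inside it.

2434 million years; Paleoproterozoic, Mesoproterozoic, Neoproterozoic, Paleozoic, Mesozoic

End of Neoarchean = 2500 Ma; start of Cenozoic = 66 Ma.
Gap = 2500 − 66 = 2434 Myr.
Eras wholly inside 2500–66 Ma: Paleoproterozoic (2500–1600), Mesoproterozoic (1600–1000), Neoproterozoic (1000–538.8), Paleozoic (538.8–251.902), Mesozoic (251.902–66).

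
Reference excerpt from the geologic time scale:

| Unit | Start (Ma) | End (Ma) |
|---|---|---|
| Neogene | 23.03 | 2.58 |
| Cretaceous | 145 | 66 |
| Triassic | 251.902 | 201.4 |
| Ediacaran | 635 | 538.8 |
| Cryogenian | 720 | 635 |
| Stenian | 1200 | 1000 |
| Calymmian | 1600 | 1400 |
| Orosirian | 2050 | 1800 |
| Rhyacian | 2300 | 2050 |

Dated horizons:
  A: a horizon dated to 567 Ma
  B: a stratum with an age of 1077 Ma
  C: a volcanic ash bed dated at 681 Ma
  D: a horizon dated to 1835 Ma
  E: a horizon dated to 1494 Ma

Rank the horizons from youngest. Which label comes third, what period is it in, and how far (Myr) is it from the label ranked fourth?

Sorted youngest-first by Ma: A (567), C (681), B (1077), E (1494), D (1835).
The third youngest is B at 1077 Ma, which lies in 1200–1000 Ma: the Stenian.
The fourth youngest is E at 1494 Ma; separation = |1077 − 1494| = 417 Myr.

B, in the Stenian; 417 million years to E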